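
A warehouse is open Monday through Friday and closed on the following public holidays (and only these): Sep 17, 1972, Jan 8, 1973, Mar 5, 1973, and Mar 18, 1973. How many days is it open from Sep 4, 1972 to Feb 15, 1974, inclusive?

378

Sep 4, 1972 is a Monday.
The range spans 530 days (inclusive of both endpoints).
530 = 7 × 75 + 5, so there are 75 full weeks plus 5 extra days.
Each full week contributes 5 weekdays (Mon–Fri): 75 × 5 = 375.
The 5 extra days are Mon, Tue, Wed, Thu, Fri — 5 of them qualify.
Total: 375 + 5 = 380.
Holidays: Sep 17, 1972 (Sun); Jan 8, 1973 (Mon); Mar 5, 1973 (Mon); Mar 18, 1973 (Sun).
2 of the 4 holidays fall on weekdays; the rest are weekends and were already excluded.
Business days: 380 − 2 = 378.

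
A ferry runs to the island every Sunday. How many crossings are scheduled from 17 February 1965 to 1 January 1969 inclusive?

17 February 1965 is a Wednesday.
From 17 February 1965 to 1 January 1969 is 1415 days inclusive.
1415 = 7 × 202 + 1, so there are 202 full weeks plus 1 extra day.
Each full week contributes one Sunday: 202 so far.
The 1 extra day is Wed — none qualify.
Total: 202 + 0 = 202.

202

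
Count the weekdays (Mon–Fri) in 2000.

Jan 1, 2000 is a Saturday.
The range spans 366 days (inclusive of both endpoints).
366 = 7 × 52 + 2, so there are 52 full weeks plus 2 extra days.
Each full week contributes 5 weekdays (Mon–Fri): 52 × 5 = 260.
The 2 extra days are Saturday, Sunday — none qualify.
Total: 260 + 0 = 260.

260 weekdays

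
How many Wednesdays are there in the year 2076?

53

January 1, 2076 is a Wednesday.
From January 1, 2076 to December 31, 2076 is 366 days inclusive.
366 = 7 × 52 + 2, so there are 52 full weeks plus 2 extra days.
Each full week contributes one Wednesday: 52 so far.
The 2 extra days are Wed, Thu — 1 of them qualifies.
Total: 52 + 1 = 53.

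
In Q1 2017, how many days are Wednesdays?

13

Jan 1, 2017 is a Sunday.
From Jan 1, 2017 to Mar 31, 2017 is 90 days inclusive.
90 = 7 × 12 + 6, so there are 12 full weeks plus 6 extra days.
Each full week contributes one Wednesday: 12 so far.
The 6 extra days are Sunday, Monday, Tuesday, Wednesday, Thursday, Friday — 1 of them qualifies.
Total: 12 + 1 = 13.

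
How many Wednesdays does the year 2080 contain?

52

Jan 1, 2080 is a Monday.
That's 366 days from start to end, counting both.
366 = 7 × 52 + 2, so there are 52 full weeks plus 2 extra days.
Each full week contributes one Wednesday: 52 so far.
The 2 extra days are Monday, Tuesday — none qualify.
Total: 52 + 0 = 52.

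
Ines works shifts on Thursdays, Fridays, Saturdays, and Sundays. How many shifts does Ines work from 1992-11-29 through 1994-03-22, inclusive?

273

1992-11-29 is a Sunday.
From 1992-11-29 to 1994-03-22 is 479 days inclusive.
479 = 7 × 68 + 3, so there are 68 full weeks plus 3 extra days.
Each full week contributes 4 days from the set (Thu, Fri, Sat, Sun): 68 × 4 = 272.
The 3 extra days are Sunday, Monday, Tuesday — 1 of them qualifies.
Total: 272 + 1 = 273.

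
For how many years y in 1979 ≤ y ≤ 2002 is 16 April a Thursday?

Day of week of April 16 in each year:
1979: Mon, 1980: Wed, 1981: Thu ✓, 1982: Fri, 1983: Sat, 1984: Mon, 1985: Tue, 1986: Wed, 1987: Thu ✓, 1988: Sat, 1989: Sun, 1990: Mon, 1991: Tue, 1992: Thu ✓, 1993: Fri, 1994: Sat, 1995: Sun, 1996: Tue, 1997: Wed, 1998: Thu ✓, 1999: Fri, 2000: Sun, 2001: Mon, 2002: Tue
Thursdays: 1981, 1987, 1992, 1998.

4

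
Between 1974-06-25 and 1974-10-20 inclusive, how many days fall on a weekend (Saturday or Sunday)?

34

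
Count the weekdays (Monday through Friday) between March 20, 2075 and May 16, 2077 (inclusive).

March 20, 2075 is a Wednesday.
The range spans 789 days (inclusive of both endpoints).
789 = 7 × 112 + 5, so there are 112 full weeks plus 5 extra days.
Each full week contributes 5 weekdays (Mon–Fri): 112 × 5 = 560.
The 5 extra days are Wed, Thu, Fri, Sat, Sun — 3 of them qualify.
Total: 560 + 3 = 563.

563 weekdays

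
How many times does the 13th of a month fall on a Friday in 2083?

The 13th falls on a Friday when the month's 13th has weekday Fri.
Jan 13 is Wed; Feb 13 is Sat; Mar 13 is Sat; Apr 13 is Tue; May 13 is Thu; Jun 13 is Sun; Jul 13 is Tue; Aug 13 is Fri ✓; Sep 13 is Mon; Oct 13 is Wed; Nov 13 is Sat; Dec 13 is Mon.
Friday the 13ths: Aug.

1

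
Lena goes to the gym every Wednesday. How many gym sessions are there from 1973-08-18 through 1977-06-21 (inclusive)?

200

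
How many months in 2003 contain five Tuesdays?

A month has five Tuesdays exactly when Tuesday falls within its first (length − 28) days.
Jan: 31 days, starts Wed → 5 of Wed, Thu, Fri
Feb: 28 days, starts Sat → 5 of (none)
Mar: 31 days, starts Sat → 5 of Sat, Sun, Mon
Apr: 30 days, starts Tue → 5 of Tue, Wed ✓
May: 31 days, starts Thu → 5 of Thu, Fri, Sat
Jun: 30 days, starts Sun → 5 of Sun, Mon
Jul: 31 days, starts Tue → 5 of Tue, Wed, Thu ✓
Aug: 31 days, starts Fri → 5 of Fri, Sat, Sun
Sep: 30 days, starts Mon → 5 of Mon, Tue ✓
Oct: 31 days, starts Wed → 5 of Wed, Thu, Fri
Nov: 30 days, starts Sat → 5 of Sat, Sun
Dec: 31 days, starts Mon → 5 of Mon, Tue, Wed ✓
Months with five Tuesdays: Apr, Jul, Sep, Dec.

4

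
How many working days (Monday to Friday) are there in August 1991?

22

1 August 1991 is a Thursday.
That's 31 days from start to end, counting both.
31 = 7 × 4 + 3, so there are 4 full weeks plus 3 extra days.
Each full week contributes 5 weekdays (Mon–Fri): 4 × 5 = 20.
The 3 extra days are Thu, Fri, Sat — 2 of them qualify.
Total: 20 + 2 = 22.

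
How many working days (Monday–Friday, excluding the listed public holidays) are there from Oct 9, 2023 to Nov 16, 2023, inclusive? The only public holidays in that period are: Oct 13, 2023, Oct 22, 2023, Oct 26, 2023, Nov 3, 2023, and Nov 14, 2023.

25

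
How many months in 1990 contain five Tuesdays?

4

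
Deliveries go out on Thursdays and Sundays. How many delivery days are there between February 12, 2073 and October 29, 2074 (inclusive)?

179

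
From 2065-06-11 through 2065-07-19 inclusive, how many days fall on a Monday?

5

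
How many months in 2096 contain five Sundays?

5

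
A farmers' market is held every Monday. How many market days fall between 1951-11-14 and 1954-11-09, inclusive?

1951-11-14 is a Wednesday.
That's 1092 days from start to end, counting both.
1092 = 7 × 156, so the span is exactly 156 full weeks.
Each full week contributes one Monday: 156 so far.

156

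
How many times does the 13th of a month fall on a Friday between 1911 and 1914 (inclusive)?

8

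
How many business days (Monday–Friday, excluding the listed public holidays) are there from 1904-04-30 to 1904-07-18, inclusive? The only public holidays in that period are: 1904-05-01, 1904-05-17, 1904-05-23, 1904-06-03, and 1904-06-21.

1904-04-30 is a Saturday.
From 1904-04-30 to 1904-07-18 is 80 days inclusive.
80 = 7 × 11 + 3, so there are 11 full weeks plus 3 extra days.
Each full week contributes 5 weekdays (Mon–Fri): 11 × 5 = 55.
The 3 extra days are Saturday, Sunday, Monday — 1 of them qualifies.
Total: 55 + 1 = 56.
Holidays: 1904-05-01 (Sun); 1904-05-17 (Tue); 1904-05-23 (Mon); 1904-06-03 (Fri); 1904-06-21 (Tue).
4 of the 5 holidays fall on weekdays; the rest are weekends and were already excluded.
Business days: 56 − 4 = 52.

52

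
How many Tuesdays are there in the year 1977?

January 1, 1977 is a Saturday.
The range spans 365 days (inclusive of both endpoints).
365 = 7 × 52 + 1, so there are 52 full weeks plus 1 extra day.
Each full week contributes one Tuesday: 52 so far.
The 1 extra day is Saturday — none qualify.
Total: 52 + 0 = 52.

52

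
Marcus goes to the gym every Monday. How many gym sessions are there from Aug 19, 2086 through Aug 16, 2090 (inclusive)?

209

Aug 19, 2086 is a Monday.
From Aug 19, 2086 to Aug 16, 2090 is 1459 days inclusive.
1459 = 7 × 208 + 3, so there are 208 full weeks plus 3 extra days.
Each full week contributes one Monday: 208 so far.
The 3 extra days are Monday, Tuesday, Wednesday — 1 of them qualifies.
Total: 208 + 1 = 209.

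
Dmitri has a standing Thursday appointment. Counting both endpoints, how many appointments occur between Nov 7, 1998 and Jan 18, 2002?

167 Thursdays

Nov 7, 1998 is a Saturday.
From Nov 7, 1998 to Jan 18, 2002 is 1169 days inclusive.
1169 = 7 × 167, so the span is exactly 167 full weeks.
Each full week contributes one Thursday: 167 so far.
Total: 167.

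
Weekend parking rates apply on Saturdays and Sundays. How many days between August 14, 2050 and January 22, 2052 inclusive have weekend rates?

151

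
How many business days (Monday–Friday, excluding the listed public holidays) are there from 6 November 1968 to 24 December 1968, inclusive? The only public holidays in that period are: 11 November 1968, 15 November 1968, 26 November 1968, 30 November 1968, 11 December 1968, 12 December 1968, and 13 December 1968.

6 November 1968 is a Wednesday.
That's 49 days from start to end, counting both.
49 = 7 × 7, so the span is exactly 7 full weeks.
Each full week contributes 5 weekdays (Mon–Fri): 7 × 5 = 35.
Total: 35.
Holidays: 11 November 1968 (Mon); 15 November 1968 (Fri); 26 November 1968 (Tue); 30 November 1968 (Sat); 11 December 1968 (Wed); 12 December 1968 (Thu); 13 December 1968 (Fri).
6 of the 7 holidays fall on weekdays; the rest are weekends and were already excluded.
Business days: 35 − 6 = 29.

29 business days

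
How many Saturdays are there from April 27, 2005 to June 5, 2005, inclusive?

April 27, 2005 is a Wednesday.
The range spans 40 days (inclusive of both endpoints).
40 = 7 × 5 + 5, so there are 5 full weeks plus 5 extra days.
Each full week contributes one Saturday: 5 so far.
The 5 extra days are Wed, Thu, Fri, Sat, Sun — 1 of them qualifies.
Total: 5 + 1 = 6.

6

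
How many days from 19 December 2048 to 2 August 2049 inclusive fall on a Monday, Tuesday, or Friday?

97

19 December 2048 is a Saturday.
From 19 December 2048 to 2 August 2049 is 227 days inclusive.
227 = 7 × 32 + 3, so there are 32 full weeks plus 3 extra days.
Each full week contributes 3 days from the set (Mon, Tue, Fri): 32 × 3 = 96.
The 3 extra days are Sat, Sun, Mon — 1 of them qualifies.
Total: 96 + 1 = 97.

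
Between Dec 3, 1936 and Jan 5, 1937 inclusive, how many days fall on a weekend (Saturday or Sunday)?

10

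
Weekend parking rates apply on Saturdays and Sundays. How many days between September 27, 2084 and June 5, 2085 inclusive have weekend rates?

September 27, 2084 is a Wednesday.
The range spans 252 days (inclusive of both endpoints).
252 = 7 × 36, so the span is exactly 36 full weeks.
Each full week contributes 2 weekend days (Sat, Sun): 36 × 2 = 72.

72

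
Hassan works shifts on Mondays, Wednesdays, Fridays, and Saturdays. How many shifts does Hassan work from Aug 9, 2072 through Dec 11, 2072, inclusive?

71

Aug 9, 2072 is a Tuesday.
The range spans 125 days (inclusive of both endpoints).
125 = 7 × 17 + 6, so there are 17 full weeks plus 6 extra days.
Each full week contributes 4 days from the set (Mon, Wed, Fri, Sat): 17 × 4 = 68.
The 6 extra days are Tue, Wed, Thu, Fri, Sat, Sun — 3 of them qualify.
Total: 68 + 3 = 71.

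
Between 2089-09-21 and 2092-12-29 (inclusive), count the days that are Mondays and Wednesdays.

2089-09-21 is a Wednesday.
From 2089-09-21 to 2092-12-29 is 1196 days inclusive.
1196 = 7 × 170 + 6, so there are 170 full weeks plus 6 extra days.
Each full week contributes 2 days from the set (Mon, Wed): 170 × 2 = 340.
The 6 extra days are Wed, Thu, Fri, Sat, Sun, Mon — 2 of them qualify.
Total: 340 + 2 = 342.

342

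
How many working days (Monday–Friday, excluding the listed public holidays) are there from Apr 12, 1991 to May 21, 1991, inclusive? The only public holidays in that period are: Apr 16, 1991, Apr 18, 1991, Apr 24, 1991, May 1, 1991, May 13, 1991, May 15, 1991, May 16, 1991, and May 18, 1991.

Apr 12, 1991 is a Friday.
From Apr 12, 1991 to May 21, 1991 is 40 days inclusive.
40 = 7 × 5 + 5, so there are 5 full weeks plus 5 extra days.
Each full week contributes 5 weekdays (Mon–Fri): 5 × 5 = 25.
The 5 extra days are Fri, Sat, Sun, Mon, Tue — 3 of them qualify.
Total: 25 + 3 = 28.
Holidays: Apr 16, 1991 (Tue); Apr 18, 1991 (Thu); Apr 24, 1991 (Wed); May 1, 1991 (Wed); May 13, 1991 (Mon); May 15, 1991 (Wed); May 16, 1991 (Thu); May 18, 1991 (Sat).
7 of the 8 holidays fall on weekdays; the rest are weekends and were already excluded.
Business days: 28 − 7 = 21.

21 working days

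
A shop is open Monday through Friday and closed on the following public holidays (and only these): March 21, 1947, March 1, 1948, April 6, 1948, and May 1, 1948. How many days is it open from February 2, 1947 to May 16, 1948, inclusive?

332 business days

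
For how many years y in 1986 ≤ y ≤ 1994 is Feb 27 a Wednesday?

Day of week of February 27 in each year:
1986: Thu, 1987: Fri, 1988: Sat, 1989: Mon, 1990: Tue, 1991: Wed ✓, 1992: Thu, 1993: Sat, 1994: Sun
Wednesdays: 1991.

1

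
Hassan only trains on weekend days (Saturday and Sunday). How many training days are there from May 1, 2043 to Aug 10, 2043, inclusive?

30

May 1, 2043 is a Friday.
That's 102 days from start to end, counting both.
102 = 7 × 14 + 4, so there are 14 full weeks plus 4 extra days.
Each full week contributes 2 weekend days (Sat, Sun): 14 × 2 = 28.
The 4 extra days are Fri, Sat, Sun, Mon — 2 of them qualify.
Total: 28 + 2 = 30.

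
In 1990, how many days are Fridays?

Jan 1, 1990 is a Monday.
From Jan 1, 1990 to Dec 31, 1990 is 365 days inclusive.
365 = 7 × 52 + 1, so there are 52 full weeks plus 1 extra day.
Each full week contributes one Friday: 52 so far.
The 1 extra day is Mon — none qualify.
Total: 52 + 0 = 52.

52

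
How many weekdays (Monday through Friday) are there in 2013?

261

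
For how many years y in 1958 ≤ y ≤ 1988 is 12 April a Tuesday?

Day of week of April 12 in each year:
1958: Sat, 1959: Sun, 1960: Tue ✓, 1961: Wed, 1962: Thu, 1963: Fri, 1964: Sun, 1965: Mon, 1966: Tue ✓, 1967: Wed, 1968: Fri, 1969: Sat, 1970: Sun, 1971: Mon, 1972: Wed, 1973: Thu, 1974: Fri, 1975: Sat, 1976: Mon, 1977: Tue ✓, 1978: Wed, 1979: Thu, 1980: Sat, 1981: Sun, 1982: Mon, 1983: Tue ✓, 1984: Thu, 1985: Fri, 1986: Sat, 1987: Sun, 1988: Tue ✓
Tuesdays: 1960, 1966, 1977, 1983, 1988.

5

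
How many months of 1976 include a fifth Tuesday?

4

A month has five Tuesdays exactly when Tuesday falls within its first (length − 28) days.
Jan: 31 days, starts Thu → 5 of Thu, Fri, Sat
Feb: 29 days, starts Sun → 5 of Sun
Mar: 31 days, starts Mon → 5 of Mon, Tue, Wed ✓
Apr: 30 days, starts Thu → 5 of Thu, Fri
May: 31 days, starts Sat → 5 of Sat, Sun, Mon
Jun: 30 days, starts Tue → 5 of Tue, Wed ✓
Jul: 31 days, starts Thu → 5 of Thu, Fri, Sat
Aug: 31 days, starts Sun → 5 of Sun, Mon, Tue ✓
Sep: 30 days, starts Wed → 5 of Wed, Thu
Oct: 31 days, starts Fri → 5 of Fri, Sat, Sun
Nov: 30 days, starts Mon → 5 of Mon, Tue ✓
Dec: 31 days, starts Wed → 5 of Wed, Thu, Fri
Months with five Tuesdays: Mar, Jun, Aug, Nov.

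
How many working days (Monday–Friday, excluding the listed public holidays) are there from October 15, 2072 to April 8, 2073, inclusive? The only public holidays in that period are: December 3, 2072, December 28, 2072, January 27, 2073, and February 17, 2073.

October 15, 2072 is a Saturday.
From October 15, 2072 to April 8, 2073 is 176 days inclusive.
176 = 7 × 25 + 1, so there are 25 full weeks plus 1 extra day.
Each full week contributes 5 weekdays (Mon–Fri): 25 × 5 = 125.
The 1 extra day is Sat — none qualify.
Total: 125 + 0 = 125.
Holidays: December 3, 2072 (Sat); December 28, 2072 (Wed); January 27, 2073 (Fri); February 17, 2073 (Fri).
3 of the 4 holidays fall on weekdays; the rest are weekends and were already excluded.
Business days: 125 − 3 = 122.

122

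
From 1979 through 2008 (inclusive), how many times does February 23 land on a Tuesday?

4

Day of week of February 23 in each year:
1979: Fri, 1980: Sat, 1981: Mon, 1982: Tue ✓, 1983: Wed, 1984: Thu, 1985: Sat, 1986: Sun, 1987: Mon, 1988: Tue ✓, 1989: Thu, 1990: Fri, 1991: Sat, 1992: Sun, 1993: Tue ✓, 1994: Wed, 1995: Thu, 1996: Fri, 1997: Sun, 1998: Mon, 1999: Tue ✓, 2000: Wed, 2001: Fri, 2002: Sat, 2003: Sun, 2004: Mon, 2005: Wed, 2006: Thu, 2007: Fri, 2008: Sat
Tuesdays: 1982, 1988, 1993, 1999.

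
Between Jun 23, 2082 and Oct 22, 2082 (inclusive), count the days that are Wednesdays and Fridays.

Jun 23, 2082 is a Tuesday.
That's 122 days from start to end, counting both.
122 = 7 × 17 + 3, so there are 17 full weeks plus 3 extra days.
Each full week contributes 2 days from the set (Wed, Fri): 17 × 2 = 34.
The 3 extra days are Tuesday, Wednesday, Thursday — 1 of them qualifies.
Total: 34 + 1 = 35.

35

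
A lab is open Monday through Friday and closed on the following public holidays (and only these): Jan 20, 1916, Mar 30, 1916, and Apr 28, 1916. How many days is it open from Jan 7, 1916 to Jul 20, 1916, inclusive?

Jan 7, 1916 is a Friday.
That's 196 days from start to end, counting both.
196 = 7 × 28, so the span is exactly 28 full weeks.
Each full week contributes 5 weekdays (Mon–Fri): 28 × 5 = 140.
Holidays: Jan 20, 1916 (Thu); Mar 30, 1916 (Thu); Apr 28, 1916 (Fri).
All 3 holidays fall on weekdays, so subtract 3.
Business days: 140 − 3 = 137.

137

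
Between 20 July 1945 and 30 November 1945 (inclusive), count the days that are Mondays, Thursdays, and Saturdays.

57

20 July 1945 is a Friday.
From 20 July 1945 to 30 November 1945 is 134 days inclusive.
134 = 7 × 19 + 1, so there are 19 full weeks plus 1 extra day.
Each full week contributes 3 days from the set (Mon, Thu, Sat): 19 × 3 = 57.
The 1 extra day is Friday — none qualify.
Total: 57 + 0 = 57.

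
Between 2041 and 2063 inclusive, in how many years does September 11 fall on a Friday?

3

Day of week of September 11 in each year:
2041: Wed, 2042: Thu, 2043: Fri ✓, 2044: Sun, 2045: Mon, 2046: Tue, 2047: Wed, 2048: Fri ✓, 2049: Sat, 2050: Sun, 2051: Mon, 2052: Wed, 2053: Thu, 2054: Fri ✓, 2055: Sat, 2056: Mon, 2057: Tue, 2058: Wed, 2059: Thu, 2060: Sat, 2061: Sun, 2062: Mon, 2063: Tue
Fridays: 2043, 2048, 2054.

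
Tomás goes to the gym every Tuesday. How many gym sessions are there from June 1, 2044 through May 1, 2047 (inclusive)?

June 1, 2044 is a Wednesday.
The range spans 1065 days (inclusive of both endpoints).
1065 = 7 × 152 + 1, so there are 152 full weeks plus 1 extra day.
Each full week contributes one Tuesday: 152 so far.
The 1 extra day is Wednesday — none qualify.
Total: 152 + 0 = 152.

152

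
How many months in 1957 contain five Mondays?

A month has five Mondays exactly when Monday falls within its first (length − 28) days.
Jan: 31 days, starts Tue → 5 of Tue, Wed, Thu
Feb: 28 days, starts Fri → 5 of (none)
Mar: 31 days, starts Fri → 5 of Fri, Sat, Sun
Apr: 30 days, starts Mon → 5 of Mon, Tue ✓
May: 31 days, starts Wed → 5 of Wed, Thu, Fri
Jun: 30 days, starts Sat → 5 of Sat, Sun
Jul: 31 days, starts Mon → 5 of Mon, Tue, Wed ✓
Aug: 31 days, starts Thu → 5 of Thu, Fri, Sat
Sep: 30 days, starts Sun → 5 of Sun, Mon ✓
Oct: 31 days, starts Tue → 5 of Tue, Wed, Thu
Nov: 30 days, starts Fri → 5 of Fri, Sat
Dec: 31 days, starts Sun → 5 of Sun, Mon, Tue ✓
Months with five Mondays: Apr, Jul, Sep, Dec.

4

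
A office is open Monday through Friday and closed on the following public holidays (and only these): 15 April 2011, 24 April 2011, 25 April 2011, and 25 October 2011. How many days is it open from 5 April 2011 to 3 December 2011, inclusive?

171 business days

5 April 2011 is a Tuesday.
The range spans 243 days (inclusive of both endpoints).
243 = 7 × 34 + 5, so there are 34 full weeks plus 5 extra days.
Each full week contributes 5 weekdays (Mon–Fri): 34 × 5 = 170.
The 5 extra days are Tue, Wed, Thu, Fri, Sat — 4 of them qualify.
Total: 170 + 4 = 174.
Holidays: 15 April 2011 (Fri); 24 April 2011 (Sun); 25 April 2011 (Mon); 25 October 2011 (Tue).
3 of the 4 holidays fall on weekdays; the rest are weekends and were already excluded.
Business days: 174 − 3 = 171.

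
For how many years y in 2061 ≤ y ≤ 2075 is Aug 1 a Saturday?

Day of week of August 1 in each year:
2061: Mon, 2062: Tue, 2063: Wed, 2064: Fri, 2065: Sat ✓, 2066: Sun, 2067: Mon, 2068: Wed, 2069: Thu, 2070: Fri, 2071: Sat ✓, 2072: Mon, 2073: Tue, 2074: Wed, 2075: Thu
Saturdays: 2065, 2071.

2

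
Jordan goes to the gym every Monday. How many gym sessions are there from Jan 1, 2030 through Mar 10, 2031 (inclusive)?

62

Jan 1, 2030 is a Tuesday.
The range spans 434 days (inclusive of both endpoints).
434 = 7 × 62, so the span is exactly 62 full weeks.
Each full week contributes one Monday: 62 so far.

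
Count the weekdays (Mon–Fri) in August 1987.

August 1, 1987 is a Saturday.
That's 31 days from start to end, counting both.
31 = 7 × 4 + 3, so there are 4 full weeks plus 3 extra days.
Each full week contributes 5 weekdays (Mon–Fri): 4 × 5 = 20.
The 3 extra days are Saturday, Sunday, Monday — 1 of them qualifies.
Total: 20 + 1 = 21.

21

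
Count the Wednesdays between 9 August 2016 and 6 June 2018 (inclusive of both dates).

96 Wednesdays

9 August 2016 is a Tuesday.
That's 667 days from start to end, counting both.
667 = 7 × 95 + 2, so there are 95 full weeks plus 2 extra days.
Each full week contributes one Wednesday: 95 so far.
The 2 extra days are Tue, Wed — 1 of them qualifies.
Total: 95 + 1 = 96.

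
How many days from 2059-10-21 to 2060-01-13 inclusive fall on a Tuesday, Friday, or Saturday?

2059-10-21 is a Tuesday.
That's 85 days from start to end, counting both.
85 = 7 × 12 + 1, so there are 12 full weeks plus 1 extra day.
Each full week contributes 3 days from the set (Tue, Fri, Sat): 12 × 3 = 36.
The 1 extra day is Tue — 1 of them qualifies.
Total: 36 + 1 = 37.

37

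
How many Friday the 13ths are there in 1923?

The 13th falls on a Friday when the month's 13th has weekday Fri.
Jan 13 is Sat; Feb 13 is Tue; Mar 13 is Tue; Apr 13 is Fri ✓; May 13 is Sun; Jun 13 is Wed; Jul 13 is Fri ✓; Aug 13 is Mon; Sep 13 is Thu; Oct 13 is Sat; Nov 13 is Tue; Dec 13 is Thu.
Friday the 13ths: Apr, Jul.

2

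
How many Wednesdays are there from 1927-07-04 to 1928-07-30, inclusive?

56 Wednesdays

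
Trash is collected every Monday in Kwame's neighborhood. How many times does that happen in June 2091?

4

1 June 2091 is a Friday.
That's 30 days from start to end, counting both.
30 = 7 × 4 + 2, so there are 4 full weeks plus 2 extra days.
Each full week contributes one Monday: 4 so far.
The 2 extra days are Fri, Sat — none qualify.
Total: 4 + 0 = 4.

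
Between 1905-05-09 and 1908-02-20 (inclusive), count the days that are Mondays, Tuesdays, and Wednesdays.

437

1905-05-09 is a Tuesday.
That's 1018 days from start to end, counting both.
1018 = 7 × 145 + 3, so there are 145 full weeks plus 3 extra days.
Each full week contributes 3 days from the set (Mon, Tue, Wed): 145 × 3 = 435.
The 3 extra days are Tuesday, Wednesday, Thursday — 2 of them qualify.
Total: 435 + 2 = 437.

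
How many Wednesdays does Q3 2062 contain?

July 1, 2062 is a Saturday.
The range spans 92 days (inclusive of both endpoints).
92 = 7 × 13 + 1, so there are 13 full weeks plus 1 extra day.
Each full week contributes one Wednesday: 13 so far.
The 1 extra day is Saturday — none qualify.
Total: 13 + 0 = 13.

13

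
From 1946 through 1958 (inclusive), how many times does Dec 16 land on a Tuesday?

3

Day of week of December 16 in each year:
1946: Mon, 1947: Tue ✓, 1948: Thu, 1949: Fri, 1950: Sat, 1951: Sun, 1952: Tue ✓, 1953: Wed, 1954: Thu, 1955: Fri, 1956: Sun, 1957: Mon, 1958: Tue ✓
Tuesdays: 1947, 1952, 1958.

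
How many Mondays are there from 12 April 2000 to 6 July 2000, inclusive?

12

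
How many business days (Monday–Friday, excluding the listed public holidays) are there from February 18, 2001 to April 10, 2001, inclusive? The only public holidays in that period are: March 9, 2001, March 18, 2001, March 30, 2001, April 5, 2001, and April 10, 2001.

33 business days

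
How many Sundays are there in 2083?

52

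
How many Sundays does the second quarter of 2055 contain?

2055-04-01 is a Thursday.
That's 91 days from start to end, counting both.
91 = 7 × 13, so the span is exactly 13 full weeks.
Each full week contributes one Sunday: 13 so far.
Total: 13.

13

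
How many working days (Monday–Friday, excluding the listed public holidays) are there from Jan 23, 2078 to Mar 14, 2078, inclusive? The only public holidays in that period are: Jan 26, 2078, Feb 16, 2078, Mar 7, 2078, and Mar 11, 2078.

32 working days

Jan 23, 2078 is a Sunday.
That's 51 days from start to end, counting both.
51 = 7 × 7 + 2, so there are 7 full weeks plus 2 extra days.
Each full week contributes 5 weekdays (Mon–Fri): 7 × 5 = 35.
The 2 extra days are Sun, Mon — 1 of them qualifies.
Total: 35 + 1 = 36.
Holidays: Jan 26, 2078 (Wed); Feb 16, 2078 (Wed); Mar 7, 2078 (Mon); Mar 11, 2078 (Fri).
All 4 holidays fall on weekdays, so subtract 4.
Business days: 36 − 4 = 32.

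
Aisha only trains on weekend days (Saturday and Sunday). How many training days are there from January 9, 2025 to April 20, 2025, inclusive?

30

January 9, 2025 is a Thursday.
That's 102 days from start to end, counting both.
102 = 7 × 14 + 4, so there are 14 full weeks plus 4 extra days.
Each full week contributes 2 weekend days (Sat, Sun): 14 × 2 = 28.
The 4 extra days are Thu, Fri, Sat, Sun — 2 of them qualify.
Total: 28 + 2 = 30.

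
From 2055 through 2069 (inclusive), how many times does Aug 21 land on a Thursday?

2

Day of week of August 21 in each year:
2055: Sat, 2056: Mon, 2057: Tue, 2058: Wed, 2059: Thu ✓, 2060: Sat, 2061: Sun, 2062: Mon, 2063: Tue, 2064: Thu ✓, 2065: Fri, 2066: Sat, 2067: Sun, 2068: Tue, 2069: Wed
Thursdays: 2059, 2064.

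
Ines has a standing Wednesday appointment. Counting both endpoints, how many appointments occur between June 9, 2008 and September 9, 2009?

June 9, 2008 is a Monday.
That's 458 days from start to end, counting both.
458 = 7 × 65 + 3, so there are 65 full weeks plus 3 extra days.
Each full week contributes one Wednesday: 65 so far.
The 3 extra days are Monday, Tuesday, Wednesday — 1 of them qualifies.
Total: 65 + 1 = 66.

66 Wednesdays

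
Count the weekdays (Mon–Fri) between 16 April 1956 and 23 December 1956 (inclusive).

16 April 1956 is a Monday.
That's 252 days from start to end, counting both.
252 = 7 × 36, so the span is exactly 36 full weeks.
Each full week contributes 5 weekdays (Mon–Fri): 36 × 5 = 180.

180 weekdays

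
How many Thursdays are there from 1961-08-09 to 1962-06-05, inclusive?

1961-08-09 is a Wednesday.
The range spans 301 days (inclusive of both endpoints).
301 = 7 × 43, so the span is exactly 43 full weeks.
Each full week contributes one Thursday: 43 so far.

43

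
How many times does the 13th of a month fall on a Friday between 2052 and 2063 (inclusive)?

Friday-the-13ths by year:
2052: Sep, Dec
2053: Jun
2054: Feb, Mar, Nov
2055: Aug
2056: Oct
2057: Apr, Jul
2058: Sep, Dec
2059: Jun
2060: Feb, Aug
2061: May
2062: Jan, Oct
2063: Apr, Jul

20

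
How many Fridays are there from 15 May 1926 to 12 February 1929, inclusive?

15 May 1926 is a Saturday.
The range spans 1005 days (inclusive of both endpoints).
1005 = 7 × 143 + 4, so there are 143 full weeks plus 4 extra days.
Each full week contributes one Friday: 143 so far.
The 4 extra days are Saturday, Sunday, Monday, Tuesday — none qualify.
Total: 143 + 0 = 143.

143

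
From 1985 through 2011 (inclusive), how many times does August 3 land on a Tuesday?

4

Day of week of August 3 in each year:
1985: Sat, 1986: Sun, 1987: Mon, 1988: Wed, 1989: Thu, 1990: Fri, 1991: Sat, 1992: Mon, 1993: Tue ✓, 1994: Wed, 1995: Thu, 1996: Sat, 1997: Sun, 1998: Mon, 1999: Tue ✓, 2000: Thu, 2001: Fri, 2002: Sat, 2003: Sun, 2004: Tue ✓, 2005: Wed, 2006: Thu, 2007: Fri, 2008: Sun, 2009: Mon, 2010: Tue ✓, 2011: Wed
Tuesdays: 1993, 1999, 2004, 2010.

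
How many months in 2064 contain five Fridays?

A month has five Fridays exactly when Friday falls within its first (length − 28) days.
Jan: 31 days, starts Tue → 5 of Tue, Wed, Thu
Feb: 29 days, starts Fri → 5 of Fri ✓
Mar: 31 days, starts Sat → 5 of Sat, Sun, Mon
Apr: 30 days, starts Tue → 5 of Tue, Wed
May: 31 days, starts Thu → 5 of Thu, Fri, Sat ✓
Jun: 30 days, starts Sun → 5 of Sun, Mon
Jul: 31 days, starts Tue → 5 of Tue, Wed, Thu
Aug: 31 days, starts Fri → 5 of Fri, Sat, Sun ✓
Sep: 30 days, starts Mon → 5 of Mon, Tue
Oct: 31 days, starts Wed → 5 of Wed, Thu, Fri ✓
Nov: 30 days, starts Sat → 5 of Sat, Sun
Dec: 31 days, starts Mon → 5 of Mon, Tue, Wed
Months with five Fridays: Feb, May, Aug, Oct.

4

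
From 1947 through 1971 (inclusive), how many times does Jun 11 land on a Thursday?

Day of week of June 11 in each year:
1947: Wed, 1948: Fri, 1949: Sat, 1950: Sun, 1951: Mon, 1952: Wed, 1953: Thu ✓, 1954: Fri, 1955: Sat, 1956: Mon, 1957: Tue, 1958: Wed, 1959: Thu ✓, 1960: Sat, 1961: Sun, 1962: Mon, 1963: Tue, 1964: Thu ✓, 1965: Fri, 1966: Sat, 1967: Sun, 1968: Tue, 1969: Wed, 1970: Thu ✓, 1971: Fri
Thursdays: 1953, 1959, 1964, 1970.

4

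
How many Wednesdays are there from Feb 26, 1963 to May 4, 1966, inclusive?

167 Wednesdays

Feb 26, 1963 is a Tuesday.
That's 1164 days from start to end, counting both.
1164 = 7 × 166 + 2, so there are 166 full weeks plus 2 extra days.
Each full week contributes one Wednesday: 166 so far.
The 2 extra days are Tuesday, Wednesday — 1 of them qualifies.
Total: 166 + 1 = 167.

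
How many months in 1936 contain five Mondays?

4

A month has five Mondays exactly when Monday falls within its first (length − 28) days.
Jan: 31 days, starts Wed → 5 of Wed, Thu, Fri
Feb: 29 days, starts Sat → 5 of Sat
Mar: 31 days, starts Sun → 5 of Sun, Mon, Tue ✓
Apr: 30 days, starts Wed → 5 of Wed, Thu
May: 31 days, starts Fri → 5 of Fri, Sat, Sun
Jun: 30 days, starts Mon → 5 of Mon, Tue ✓
Jul: 31 days, starts Wed → 5 of Wed, Thu, Fri
Aug: 31 days, starts Sat → 5 of Sat, Sun, Mon ✓
Sep: 30 days, starts Tue → 5 of Tue, Wed
Oct: 31 days, starts Thu → 5 of Thu, Fri, Sat
Nov: 30 days, starts Sun → 5 of Sun, Mon ✓
Dec: 31 days, starts Tue → 5 of Tue, Wed, Thu
Months with five Mondays: Mar, Jun, Aug, Nov.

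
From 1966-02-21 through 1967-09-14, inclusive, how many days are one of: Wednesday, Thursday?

164

1966-02-21 is a Monday.
That's 571 days from start to end, counting both.
571 = 7 × 81 + 4, so there are 81 full weeks plus 4 extra days.
Each full week contributes 2 days from the set (Wed, Thu): 81 × 2 = 162.
The 4 extra days are Monday, Tuesday, Wednesday, Thursday — 2 of them qualify.
Total: 162 + 2 = 164.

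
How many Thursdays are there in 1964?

53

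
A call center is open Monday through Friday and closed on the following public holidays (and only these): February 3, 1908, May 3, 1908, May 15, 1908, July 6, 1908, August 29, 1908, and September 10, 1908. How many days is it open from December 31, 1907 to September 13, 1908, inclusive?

December 31, 1907 is a Tuesday.
That's 258 days from start to end, counting both.
258 = 7 × 36 + 6, so there are 36 full weeks plus 6 extra days.
Each full week contributes 5 weekdays (Mon–Fri): 36 × 5 = 180.
The 6 extra days are Tue, Wed, Thu, Fri, Sat, Sun — 4 of them qualify.
Total: 180 + 4 = 184.
Holidays: February 3, 1908 (Mon); May 3, 1908 (Sun); May 15, 1908 (Fri); July 6, 1908 (Mon); August 29, 1908 (Sat); September 10, 1908 (Thu).
4 of the 6 holidays fall on weekdays; the rest are weekends and were already excluded.
Business days: 184 − 4 = 180.

180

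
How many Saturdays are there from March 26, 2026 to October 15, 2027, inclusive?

81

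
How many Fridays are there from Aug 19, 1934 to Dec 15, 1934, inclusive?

Aug 19, 1934 is a Sunday.
That's 119 days from start to end, counting both.
119 = 7 × 17, so the span is exactly 17 full weeks.
Each full week contributes one Friday: 17 so far.

17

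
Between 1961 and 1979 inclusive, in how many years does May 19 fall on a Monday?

2

Day of week of May 19 in each year:
1961: Fri, 1962: Sat, 1963: Sun, 1964: Tue, 1965: Wed, 1966: Thu, 1967: Fri, 1968: Sun, 1969: Mon ✓, 1970: Tue, 1971: Wed, 1972: Fri, 1973: Sat, 1974: Sun, 1975: Mon ✓, 1976: Wed, 1977: Thu, 1978: Fri, 1979: Sat
Mondays: 1969, 1975.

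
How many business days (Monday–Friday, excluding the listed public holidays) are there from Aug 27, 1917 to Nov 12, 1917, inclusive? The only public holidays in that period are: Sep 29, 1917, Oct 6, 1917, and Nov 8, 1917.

Aug 27, 1917 is a Monday.
That's 78 days from start to end, counting both.
78 = 7 × 11 + 1, so there are 11 full weeks plus 1 extra day.
Each full week contributes 5 weekdays (Mon–Fri): 11 × 5 = 55.
The 1 extra day is Mon — 1 of them qualifies.
Total: 55 + 1 = 56.
Holidays: Sep 29, 1917 (Sat); Oct 6, 1917 (Sat); Nov 8, 1917 (Thu).
1 of the 3 holidays fall on weekdays; the rest are weekends and were already excluded.
Business days: 56 − 1 = 55.

55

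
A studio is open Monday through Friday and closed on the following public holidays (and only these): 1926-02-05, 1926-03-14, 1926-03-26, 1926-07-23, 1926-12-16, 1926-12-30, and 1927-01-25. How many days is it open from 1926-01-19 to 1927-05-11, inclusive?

336

1926-01-19 is a Tuesday.
The range spans 478 days (inclusive of both endpoints).
478 = 7 × 68 + 2, so there are 68 full weeks plus 2 extra days.
Each full week contributes 5 weekdays (Mon–Fri): 68 × 5 = 340.
The 2 extra days are Tuesday, Wednesday — 2 of them qualify.
Total: 340 + 2 = 342.
Holidays: 1926-02-05 (Fri); 1926-03-14 (Sun); 1926-03-26 (Fri); 1926-07-23 (Fri); 1926-12-16 (Thu); 1926-12-30 (Thu); 1927-01-25 (Tue).
6 of the 7 holidays fall on weekdays; the rest are weekends and were already excluded.
Business days: 342 − 6 = 336.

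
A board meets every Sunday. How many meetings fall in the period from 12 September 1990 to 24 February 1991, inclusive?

24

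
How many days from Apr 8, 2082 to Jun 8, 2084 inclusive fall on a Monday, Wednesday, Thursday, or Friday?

454

Apr 8, 2082 is a Wednesday.
That's 793 days from start to end, counting both.
793 = 7 × 113 + 2, so there are 113 full weeks plus 2 extra days.
Each full week contributes 4 days from the set (Mon, Wed, Thu, Fri): 113 × 4 = 452.
The 2 extra days are Wed, Thu — 2 of them qualify.
Total: 452 + 2 = 454.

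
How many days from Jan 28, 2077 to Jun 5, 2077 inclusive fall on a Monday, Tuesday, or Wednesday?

54

Jan 28, 2077 is a Thursday.
That's 129 days from start to end, counting both.
129 = 7 × 18 + 3, so there are 18 full weeks plus 3 extra days.
Each full week contributes 3 days from the set (Mon, Tue, Wed): 18 × 3 = 54.
The 3 extra days are Thursday, Friday, Saturday — none qualify.
Total: 54 + 0 = 54.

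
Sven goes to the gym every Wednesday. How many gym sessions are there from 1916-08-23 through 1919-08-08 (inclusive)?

155

1916-08-23 is a Wednesday.
The range spans 1081 days (inclusive of both endpoints).
1081 = 7 × 154 + 3, so there are 154 full weeks plus 3 extra days.
Each full week contributes one Wednesday: 154 so far.
The 3 extra days are Wednesday, Thursday, Friday — 1 of them qualifies.
Total: 154 + 1 = 155.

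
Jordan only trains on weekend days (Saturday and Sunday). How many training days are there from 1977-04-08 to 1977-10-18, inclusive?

56

1977-04-08 is a Friday.
From 1977-04-08 to 1977-10-18 is 194 days inclusive.
194 = 7 × 27 + 5, so there are 27 full weeks plus 5 extra days.
Each full week contributes 2 weekend days (Sat, Sun): 27 × 2 = 54.
The 5 extra days are Fri, Sat, Sun, Mon, Tue — 2 of them qualify.
Total: 54 + 2 = 56.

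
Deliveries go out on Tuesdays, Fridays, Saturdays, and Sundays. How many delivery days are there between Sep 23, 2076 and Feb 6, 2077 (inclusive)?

78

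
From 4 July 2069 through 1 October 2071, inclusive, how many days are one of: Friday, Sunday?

234

4 July 2069 is a Thursday.
From 4 July 2069 to 1 October 2071 is 820 days inclusive.
820 = 7 × 117 + 1, so there are 117 full weeks plus 1 extra day.
Each full week contributes 2 days from the set (Fri, Sun): 117 × 2 = 234.
The 1 extra day is Thu — none qualify.
Total: 234 + 0 = 234.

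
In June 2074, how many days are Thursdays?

4

Jun 1, 2074 is a Friday.
From Jun 1, 2074 to Jun 30, 2074 is 30 days inclusive.
30 = 7 × 4 + 2, so there are 4 full weeks plus 2 extra days.
Each full week contributes one Thursday: 4 so far.
The 2 extra days are Fri, Sat — none qualify.
Total: 4 + 0 = 4.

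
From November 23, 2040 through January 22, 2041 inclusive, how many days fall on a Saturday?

9

November 23, 2040 is a Friday.
That's 61 days from start to end, counting both.
61 = 7 × 8 + 5, so there are 8 full weeks plus 5 extra days.
Each full week contributes one Saturday: 8 so far.
The 5 extra days are Friday, Saturday, Sunday, Monday, Tuesday — 1 of them qualifies.
Total: 8 + 1 = 9.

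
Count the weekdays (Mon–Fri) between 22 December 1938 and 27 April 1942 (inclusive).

22 December 1938 is a Thursday.
That's 1223 days from start to end, counting both.
1223 = 7 × 174 + 5, so there are 174 full weeks plus 5 extra days.
Each full week contributes 5 weekdays (Mon–Fri): 174 × 5 = 870.
The 5 extra days are Thursday, Friday, Saturday, Sunday, Monday — 3 of them qualify.
Total: 870 + 3 = 873.

873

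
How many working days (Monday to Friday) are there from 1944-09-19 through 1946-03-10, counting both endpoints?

1944-09-19 is a Tuesday.
From 1944-09-19 to 1946-03-10 is 538 days inclusive.
538 = 7 × 76 + 6, so there are 76 full weeks plus 6 extra days.
Each full week contributes 5 weekdays (Mon–Fri): 76 × 5 = 380.
The 6 extra days are Tue, Wed, Thu, Fri, Sat, Sun — 4 of them qualify.
Total: 380 + 4 = 384.

384 weekdays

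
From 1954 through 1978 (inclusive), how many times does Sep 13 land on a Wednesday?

4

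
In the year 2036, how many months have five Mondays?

A month has five Mondays exactly when Monday falls within its first (length − 28) days.
Jan: 31 days, starts Tue → 5 of Tue, Wed, Thu
Feb: 29 days, starts Fri → 5 of Fri
Mar: 31 days, starts Sat → 5 of Sat, Sun, Mon ✓
Apr: 30 days, starts Tue → 5 of Tue, Wed
May: 31 days, starts Thu → 5 of Thu, Fri, Sat
Jun: 30 days, starts Sun → 5 of Sun, Mon ✓
Jul: 31 days, starts Tue → 5 of Tue, Wed, Thu
Aug: 31 days, starts Fri → 5 of Fri, Sat, Sun
Sep: 30 days, starts Mon → 5 of Mon, Tue ✓
Oct: 31 days, starts Wed → 5 of Wed, Thu, Fri
Nov: 30 days, starts Sat → 5 of Sat, Sun
Dec: 31 days, starts Mon → 5 of Mon, Tue, Wed ✓
Months with five Mondays: Mar, Jun, Sep, Dec.

4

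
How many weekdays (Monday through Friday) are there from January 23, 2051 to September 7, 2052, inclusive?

January 23, 2051 is a Monday.
The range spans 594 days (inclusive of both endpoints).
594 = 7 × 84 + 6, so there are 84 full weeks plus 6 extra days.
Each full week contributes 5 weekdays (Mon–Fri): 84 × 5 = 420.
The 6 extra days are Monday, Tuesday, Wednesday, Thursday, Friday, Saturday — 5 of them qualify.
Total: 420 + 5 = 425.

425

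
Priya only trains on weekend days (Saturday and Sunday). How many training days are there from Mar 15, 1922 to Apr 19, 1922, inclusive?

10

Mar 15, 1922 is a Wednesday.
From Mar 15, 1922 to Apr 19, 1922 is 36 days inclusive.
36 = 7 × 5 + 1, so there are 5 full weeks plus 1 extra day.
Each full week contributes 2 weekend days (Sat, Sun): 5 × 2 = 10.
The 1 extra day is Wed — none qualify.
Total: 10 + 0 = 10.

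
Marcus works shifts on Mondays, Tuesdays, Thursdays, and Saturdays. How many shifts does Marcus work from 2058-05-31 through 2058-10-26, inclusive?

85

2058-05-31 is a Friday.
From 2058-05-31 to 2058-10-26 is 149 days inclusive.
149 = 7 × 21 + 2, so there are 21 full weeks plus 2 extra days.
Each full week contributes 4 days from the set (Mon, Tue, Thu, Sat): 21 × 4 = 84.
The 2 extra days are Fri, Sat — 1 of them qualifies.
Total: 84 + 1 = 85.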